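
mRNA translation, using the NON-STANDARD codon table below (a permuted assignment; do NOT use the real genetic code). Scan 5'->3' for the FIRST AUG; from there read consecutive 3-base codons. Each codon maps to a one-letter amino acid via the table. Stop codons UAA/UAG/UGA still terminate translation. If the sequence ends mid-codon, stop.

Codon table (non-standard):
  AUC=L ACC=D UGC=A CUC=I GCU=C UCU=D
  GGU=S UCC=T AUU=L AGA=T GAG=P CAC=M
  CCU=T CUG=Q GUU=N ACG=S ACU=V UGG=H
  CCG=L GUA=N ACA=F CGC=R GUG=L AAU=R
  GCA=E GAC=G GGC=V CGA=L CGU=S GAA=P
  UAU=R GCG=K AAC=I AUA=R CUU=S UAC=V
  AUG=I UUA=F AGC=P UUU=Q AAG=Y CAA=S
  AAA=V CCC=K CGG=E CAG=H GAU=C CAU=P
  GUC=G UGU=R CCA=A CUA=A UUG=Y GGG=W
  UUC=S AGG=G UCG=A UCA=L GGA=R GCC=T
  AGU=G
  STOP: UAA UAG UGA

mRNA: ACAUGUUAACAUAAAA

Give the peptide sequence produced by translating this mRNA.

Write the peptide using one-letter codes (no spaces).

Answer: IFF

Derivation:
start AUG at pos 2
pos 2: AUG -> I; peptide=I
pos 5: UUA -> F; peptide=IF
pos 8: ACA -> F; peptide=IFF
pos 11: UAA -> STOP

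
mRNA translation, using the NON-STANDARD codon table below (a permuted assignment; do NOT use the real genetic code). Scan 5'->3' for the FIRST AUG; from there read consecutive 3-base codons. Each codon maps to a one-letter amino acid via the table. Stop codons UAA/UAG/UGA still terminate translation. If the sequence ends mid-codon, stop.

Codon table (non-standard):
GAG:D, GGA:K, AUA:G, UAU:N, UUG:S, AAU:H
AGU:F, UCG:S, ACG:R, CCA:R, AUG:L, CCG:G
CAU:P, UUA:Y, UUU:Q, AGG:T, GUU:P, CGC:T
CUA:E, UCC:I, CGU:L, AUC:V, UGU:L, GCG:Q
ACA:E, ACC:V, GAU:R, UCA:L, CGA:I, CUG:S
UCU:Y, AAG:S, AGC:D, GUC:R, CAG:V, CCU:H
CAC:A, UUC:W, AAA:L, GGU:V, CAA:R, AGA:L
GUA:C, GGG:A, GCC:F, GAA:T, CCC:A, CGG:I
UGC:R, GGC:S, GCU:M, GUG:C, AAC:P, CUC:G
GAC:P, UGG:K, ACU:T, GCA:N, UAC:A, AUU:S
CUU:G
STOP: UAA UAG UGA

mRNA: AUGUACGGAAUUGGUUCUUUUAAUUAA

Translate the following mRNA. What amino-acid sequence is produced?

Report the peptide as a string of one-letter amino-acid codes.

Answer: LAKSVYQH

Derivation:
start AUG at pos 0
pos 0: AUG -> L; peptide=L
pos 3: UAC -> A; peptide=LA
pos 6: GGA -> K; peptide=LAK
pos 9: AUU -> S; peptide=LAKS
pos 12: GGU -> V; peptide=LAKSV
pos 15: UCU -> Y; peptide=LAKSVY
pos 18: UUU -> Q; peptide=LAKSVYQ
pos 21: AAU -> H; peptide=LAKSVYQH
pos 24: UAA -> STOP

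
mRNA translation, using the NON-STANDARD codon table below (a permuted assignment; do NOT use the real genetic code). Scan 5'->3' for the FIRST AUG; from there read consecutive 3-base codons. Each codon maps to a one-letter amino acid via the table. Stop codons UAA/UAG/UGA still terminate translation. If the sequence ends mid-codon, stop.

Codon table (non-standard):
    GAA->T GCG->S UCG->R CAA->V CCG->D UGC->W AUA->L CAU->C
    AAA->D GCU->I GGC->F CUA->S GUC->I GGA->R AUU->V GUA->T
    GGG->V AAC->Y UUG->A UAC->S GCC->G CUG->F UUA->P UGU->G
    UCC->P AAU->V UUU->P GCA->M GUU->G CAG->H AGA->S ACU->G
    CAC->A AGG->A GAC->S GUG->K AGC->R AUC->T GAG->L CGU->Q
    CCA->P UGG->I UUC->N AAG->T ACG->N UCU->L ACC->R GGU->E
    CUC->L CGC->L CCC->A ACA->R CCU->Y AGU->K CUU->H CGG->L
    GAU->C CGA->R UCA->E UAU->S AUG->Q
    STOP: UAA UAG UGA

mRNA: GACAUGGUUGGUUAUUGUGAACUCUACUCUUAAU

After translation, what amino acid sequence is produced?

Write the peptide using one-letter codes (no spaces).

start AUG at pos 3
pos 3: AUG -> Q; peptide=Q
pos 6: GUU -> G; peptide=QG
pos 9: GGU -> E; peptide=QGE
pos 12: UAU -> S; peptide=QGES
pos 15: UGU -> G; peptide=QGESG
pos 18: GAA -> T; peptide=QGESGT
pos 21: CUC -> L; peptide=QGESGTL
pos 24: UAC -> S; peptide=QGESGTLS
pos 27: UCU -> L; peptide=QGESGTLSL
pos 30: UAA -> STOP

Answer: QGESGTLSL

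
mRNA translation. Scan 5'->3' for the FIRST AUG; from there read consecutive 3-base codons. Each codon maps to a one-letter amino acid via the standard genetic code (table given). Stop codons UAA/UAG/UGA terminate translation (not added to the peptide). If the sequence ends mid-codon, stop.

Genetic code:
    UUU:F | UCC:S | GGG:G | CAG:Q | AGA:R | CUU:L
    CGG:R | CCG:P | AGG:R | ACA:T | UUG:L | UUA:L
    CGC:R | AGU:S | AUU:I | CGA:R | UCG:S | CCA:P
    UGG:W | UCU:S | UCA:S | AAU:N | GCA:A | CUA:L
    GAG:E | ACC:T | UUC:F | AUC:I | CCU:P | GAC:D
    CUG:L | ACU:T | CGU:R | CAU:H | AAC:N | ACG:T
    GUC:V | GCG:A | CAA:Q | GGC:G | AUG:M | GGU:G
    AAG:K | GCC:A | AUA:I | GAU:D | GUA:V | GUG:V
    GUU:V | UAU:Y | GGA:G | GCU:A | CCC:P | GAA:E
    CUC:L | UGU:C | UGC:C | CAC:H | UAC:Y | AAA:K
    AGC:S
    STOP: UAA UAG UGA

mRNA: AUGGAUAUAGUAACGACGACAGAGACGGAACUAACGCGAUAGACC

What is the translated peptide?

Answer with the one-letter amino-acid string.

Answer: MDIVTTTETELTR

Derivation:
start AUG at pos 0
pos 0: AUG -> M; peptide=M
pos 3: GAU -> D; peptide=MD
pos 6: AUA -> I; peptide=MDI
pos 9: GUA -> V; peptide=MDIV
pos 12: ACG -> T; peptide=MDIVT
pos 15: ACG -> T; peptide=MDIVTT
pos 18: ACA -> T; peptide=MDIVTTT
pos 21: GAG -> E; peptide=MDIVTTTE
pos 24: ACG -> T; peptide=MDIVTTTET
pos 27: GAA -> E; peptide=MDIVTTTETE
pos 30: CUA -> L; peptide=MDIVTTTETEL
pos 33: ACG -> T; peptide=MDIVTTTETELT
pos 36: CGA -> R; peptide=MDIVTTTETELTR
pos 39: UAG -> STOP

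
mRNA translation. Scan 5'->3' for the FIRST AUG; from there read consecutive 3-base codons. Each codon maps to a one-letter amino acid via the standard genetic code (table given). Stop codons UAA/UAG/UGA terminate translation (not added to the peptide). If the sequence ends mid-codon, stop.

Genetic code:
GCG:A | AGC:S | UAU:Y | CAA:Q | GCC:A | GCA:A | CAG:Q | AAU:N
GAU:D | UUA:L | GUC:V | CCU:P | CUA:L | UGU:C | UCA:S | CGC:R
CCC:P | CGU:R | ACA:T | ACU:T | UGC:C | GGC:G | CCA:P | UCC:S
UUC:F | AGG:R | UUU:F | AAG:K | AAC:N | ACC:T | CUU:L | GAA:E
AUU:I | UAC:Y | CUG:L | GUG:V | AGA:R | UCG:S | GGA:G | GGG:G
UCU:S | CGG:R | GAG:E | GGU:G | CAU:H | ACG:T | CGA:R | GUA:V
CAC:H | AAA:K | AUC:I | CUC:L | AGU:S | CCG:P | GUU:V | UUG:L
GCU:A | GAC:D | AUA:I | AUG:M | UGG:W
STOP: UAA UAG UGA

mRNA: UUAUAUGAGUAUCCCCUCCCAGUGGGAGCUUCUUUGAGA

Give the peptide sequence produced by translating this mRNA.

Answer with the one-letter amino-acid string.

Answer: MSIPSQWELL

Derivation:
start AUG at pos 4
pos 4: AUG -> M; peptide=M
pos 7: AGU -> S; peptide=MS
pos 10: AUC -> I; peptide=MSI
pos 13: CCC -> P; peptide=MSIP
pos 16: UCC -> S; peptide=MSIPS
pos 19: CAG -> Q; peptide=MSIPSQ
pos 22: UGG -> W; peptide=MSIPSQW
pos 25: GAG -> E; peptide=MSIPSQWE
pos 28: CUU -> L; peptide=MSIPSQWEL
pos 31: CUU -> L; peptide=MSIPSQWELL
pos 34: UGA -> STOP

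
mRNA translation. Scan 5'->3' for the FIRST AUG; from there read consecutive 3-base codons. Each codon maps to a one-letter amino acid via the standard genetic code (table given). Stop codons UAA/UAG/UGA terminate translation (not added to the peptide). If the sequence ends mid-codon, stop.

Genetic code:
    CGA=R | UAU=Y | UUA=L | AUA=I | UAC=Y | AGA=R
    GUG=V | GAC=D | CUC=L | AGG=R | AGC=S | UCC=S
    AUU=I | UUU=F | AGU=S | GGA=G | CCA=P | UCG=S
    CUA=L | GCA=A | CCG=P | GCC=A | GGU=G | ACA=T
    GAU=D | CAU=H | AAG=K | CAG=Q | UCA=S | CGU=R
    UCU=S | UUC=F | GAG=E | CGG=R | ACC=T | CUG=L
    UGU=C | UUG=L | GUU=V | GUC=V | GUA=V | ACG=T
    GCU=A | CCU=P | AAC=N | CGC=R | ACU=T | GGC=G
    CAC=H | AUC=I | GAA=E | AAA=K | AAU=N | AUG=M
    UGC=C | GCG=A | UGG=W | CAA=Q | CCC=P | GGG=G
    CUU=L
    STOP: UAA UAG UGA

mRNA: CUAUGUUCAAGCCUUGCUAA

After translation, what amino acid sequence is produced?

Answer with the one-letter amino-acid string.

start AUG at pos 2
pos 2: AUG -> M; peptide=M
pos 5: UUC -> F; peptide=MF
pos 8: AAG -> K; peptide=MFK
pos 11: CCU -> P; peptide=MFKP
pos 14: UGC -> C; peptide=MFKPC
pos 17: UAA -> STOP

Answer: MFKPC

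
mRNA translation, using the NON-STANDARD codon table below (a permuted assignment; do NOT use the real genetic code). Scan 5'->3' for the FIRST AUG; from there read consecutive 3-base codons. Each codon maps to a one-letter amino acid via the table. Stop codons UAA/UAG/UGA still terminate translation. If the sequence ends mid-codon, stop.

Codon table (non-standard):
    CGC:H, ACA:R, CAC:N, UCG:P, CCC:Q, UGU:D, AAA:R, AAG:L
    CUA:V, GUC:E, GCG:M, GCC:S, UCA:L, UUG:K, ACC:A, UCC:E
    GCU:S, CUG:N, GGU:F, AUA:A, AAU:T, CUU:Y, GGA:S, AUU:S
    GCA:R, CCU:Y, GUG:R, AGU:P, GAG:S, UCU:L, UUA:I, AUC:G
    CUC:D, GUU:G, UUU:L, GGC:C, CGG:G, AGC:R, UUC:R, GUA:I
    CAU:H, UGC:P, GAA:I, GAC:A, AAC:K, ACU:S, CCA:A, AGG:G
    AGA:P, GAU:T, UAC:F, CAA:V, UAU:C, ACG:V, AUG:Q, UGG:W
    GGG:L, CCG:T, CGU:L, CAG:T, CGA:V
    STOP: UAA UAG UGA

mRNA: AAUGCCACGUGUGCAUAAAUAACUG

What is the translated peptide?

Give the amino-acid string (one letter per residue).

Answer: QALRHR

Derivation:
start AUG at pos 1
pos 1: AUG -> Q; peptide=Q
pos 4: CCA -> A; peptide=QA
pos 7: CGU -> L; peptide=QAL
pos 10: GUG -> R; peptide=QALR
pos 13: CAU -> H; peptide=QALRH
pos 16: AAA -> R; peptide=QALRHR
pos 19: UAA -> STOP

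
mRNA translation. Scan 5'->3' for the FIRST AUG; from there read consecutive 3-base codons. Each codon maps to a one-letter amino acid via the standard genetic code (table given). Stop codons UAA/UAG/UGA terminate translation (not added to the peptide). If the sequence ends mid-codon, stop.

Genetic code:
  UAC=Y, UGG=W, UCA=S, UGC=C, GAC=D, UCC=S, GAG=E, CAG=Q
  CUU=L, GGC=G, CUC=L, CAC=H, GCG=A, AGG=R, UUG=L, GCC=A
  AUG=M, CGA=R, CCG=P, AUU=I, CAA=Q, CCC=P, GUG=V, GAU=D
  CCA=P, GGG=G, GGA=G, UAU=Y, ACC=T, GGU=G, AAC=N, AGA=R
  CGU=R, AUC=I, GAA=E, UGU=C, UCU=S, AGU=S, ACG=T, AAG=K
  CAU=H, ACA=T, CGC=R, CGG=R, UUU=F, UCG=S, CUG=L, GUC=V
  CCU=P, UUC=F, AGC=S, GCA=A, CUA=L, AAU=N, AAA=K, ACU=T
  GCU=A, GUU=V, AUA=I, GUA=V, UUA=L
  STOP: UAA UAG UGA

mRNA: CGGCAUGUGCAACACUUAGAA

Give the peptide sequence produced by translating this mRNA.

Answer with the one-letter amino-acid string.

start AUG at pos 4
pos 4: AUG -> M; peptide=M
pos 7: UGC -> C; peptide=MC
pos 10: AAC -> N; peptide=MCN
pos 13: ACU -> T; peptide=MCNT
pos 16: UAG -> STOP

Answer: MCNT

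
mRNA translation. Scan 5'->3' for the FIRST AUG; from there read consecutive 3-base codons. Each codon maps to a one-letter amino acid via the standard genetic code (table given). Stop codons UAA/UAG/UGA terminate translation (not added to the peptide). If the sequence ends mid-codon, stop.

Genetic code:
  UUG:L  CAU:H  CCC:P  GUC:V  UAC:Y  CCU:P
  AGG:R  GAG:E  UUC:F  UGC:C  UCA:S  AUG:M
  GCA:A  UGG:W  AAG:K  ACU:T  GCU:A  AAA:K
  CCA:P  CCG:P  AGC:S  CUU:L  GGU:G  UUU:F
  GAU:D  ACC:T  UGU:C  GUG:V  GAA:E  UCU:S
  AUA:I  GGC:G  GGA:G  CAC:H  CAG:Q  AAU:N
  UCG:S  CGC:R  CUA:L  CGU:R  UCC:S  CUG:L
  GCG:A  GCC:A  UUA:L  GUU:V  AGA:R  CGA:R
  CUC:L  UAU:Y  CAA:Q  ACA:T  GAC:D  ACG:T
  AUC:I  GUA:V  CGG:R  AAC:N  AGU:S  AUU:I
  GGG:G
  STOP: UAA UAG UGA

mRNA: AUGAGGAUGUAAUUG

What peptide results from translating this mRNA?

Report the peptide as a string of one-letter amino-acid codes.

Answer: MRM

Derivation:
start AUG at pos 0
pos 0: AUG -> M; peptide=M
pos 3: AGG -> R; peptide=MR
pos 6: AUG -> M; peptide=MRM
pos 9: UAA -> STOP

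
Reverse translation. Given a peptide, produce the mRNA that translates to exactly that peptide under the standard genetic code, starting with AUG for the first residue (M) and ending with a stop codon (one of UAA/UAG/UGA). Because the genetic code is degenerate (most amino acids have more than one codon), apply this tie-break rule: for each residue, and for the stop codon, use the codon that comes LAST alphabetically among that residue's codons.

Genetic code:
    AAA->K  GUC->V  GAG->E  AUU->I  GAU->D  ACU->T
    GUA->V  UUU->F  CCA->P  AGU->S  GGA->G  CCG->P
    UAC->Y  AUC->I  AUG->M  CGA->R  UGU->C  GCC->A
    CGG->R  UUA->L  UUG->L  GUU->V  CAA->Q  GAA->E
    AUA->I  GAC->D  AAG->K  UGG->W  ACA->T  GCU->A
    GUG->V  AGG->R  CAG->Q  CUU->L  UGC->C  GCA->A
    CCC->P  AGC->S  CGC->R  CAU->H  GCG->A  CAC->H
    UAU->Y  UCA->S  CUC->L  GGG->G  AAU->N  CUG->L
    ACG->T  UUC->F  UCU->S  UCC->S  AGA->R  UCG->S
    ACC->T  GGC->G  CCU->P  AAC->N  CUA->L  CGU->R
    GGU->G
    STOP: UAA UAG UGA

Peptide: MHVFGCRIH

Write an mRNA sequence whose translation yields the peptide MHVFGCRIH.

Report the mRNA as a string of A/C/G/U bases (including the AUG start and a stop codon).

residue 1: M -> AUG (start codon)
residue 2: H codons sorted = CAC,CAU -> pick last = CAU
residue 3: V codons sorted = GUA,GUC,GUG,GUU -> pick last = GUU
residue 4: F codons sorted = UUC,UUU -> pick last = UUU
residue 5: G codons sorted = GGA,GGC,GGG,GGU -> pick last = GGU
residue 6: C codons sorted = UGC,UGU -> pick last = UGU
residue 7: R codons sorted = AGA,AGG,CGA,CGC,CGG,CGU -> pick last = CGU
residue 8: I codons sorted = AUA,AUC,AUU -> pick last = AUU
residue 9: H codons sorted = CAC,CAU -> pick last = CAU
terminator: stop codons sorted = UAA,UAG,UGA -> pick last = UGA

Answer: mRNA: AUGCAUGUUUUUGGUUGUCGUAUUCAUUGA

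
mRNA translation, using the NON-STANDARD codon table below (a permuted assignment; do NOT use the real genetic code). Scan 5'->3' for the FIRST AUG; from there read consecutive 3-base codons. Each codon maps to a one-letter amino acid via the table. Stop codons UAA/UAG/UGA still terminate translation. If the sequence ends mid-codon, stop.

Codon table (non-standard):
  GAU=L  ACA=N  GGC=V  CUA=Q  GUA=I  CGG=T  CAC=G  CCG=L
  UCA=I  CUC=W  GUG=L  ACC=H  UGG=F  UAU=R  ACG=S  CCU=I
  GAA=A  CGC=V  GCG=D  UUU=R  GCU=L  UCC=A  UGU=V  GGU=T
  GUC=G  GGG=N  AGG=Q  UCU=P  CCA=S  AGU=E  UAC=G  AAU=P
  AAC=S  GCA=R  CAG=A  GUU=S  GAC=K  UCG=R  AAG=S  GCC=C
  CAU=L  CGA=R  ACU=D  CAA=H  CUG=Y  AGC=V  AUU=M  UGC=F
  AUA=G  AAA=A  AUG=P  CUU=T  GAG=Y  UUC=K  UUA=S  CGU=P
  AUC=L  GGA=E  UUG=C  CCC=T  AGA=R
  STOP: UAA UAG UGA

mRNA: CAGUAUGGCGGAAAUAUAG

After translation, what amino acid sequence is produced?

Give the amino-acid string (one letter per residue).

Answer: PDAG

Derivation:
start AUG at pos 4
pos 4: AUG -> P; peptide=P
pos 7: GCG -> D; peptide=PD
pos 10: GAA -> A; peptide=PDA
pos 13: AUA -> G; peptide=PDAG
pos 16: UAG -> STOP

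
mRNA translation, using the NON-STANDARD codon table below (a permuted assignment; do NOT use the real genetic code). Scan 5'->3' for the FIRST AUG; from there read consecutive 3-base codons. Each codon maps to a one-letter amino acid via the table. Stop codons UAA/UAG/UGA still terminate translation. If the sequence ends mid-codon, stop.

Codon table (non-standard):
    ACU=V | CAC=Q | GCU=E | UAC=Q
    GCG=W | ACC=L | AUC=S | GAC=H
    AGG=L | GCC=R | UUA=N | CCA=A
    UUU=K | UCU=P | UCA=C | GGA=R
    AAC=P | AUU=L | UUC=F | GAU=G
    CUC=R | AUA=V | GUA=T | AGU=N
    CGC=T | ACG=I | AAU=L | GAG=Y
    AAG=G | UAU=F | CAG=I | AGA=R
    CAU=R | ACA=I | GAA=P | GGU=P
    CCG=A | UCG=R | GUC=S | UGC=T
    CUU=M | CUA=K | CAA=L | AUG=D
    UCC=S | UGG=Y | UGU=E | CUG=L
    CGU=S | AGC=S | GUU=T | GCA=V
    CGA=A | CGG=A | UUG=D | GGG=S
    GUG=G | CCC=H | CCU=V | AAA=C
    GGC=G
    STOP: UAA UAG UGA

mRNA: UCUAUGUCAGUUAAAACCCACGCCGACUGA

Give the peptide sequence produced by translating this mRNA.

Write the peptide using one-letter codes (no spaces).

Answer: DCTCLQRH

Derivation:
start AUG at pos 3
pos 3: AUG -> D; peptide=D
pos 6: UCA -> C; peptide=DC
pos 9: GUU -> T; peptide=DCT
pos 12: AAA -> C; peptide=DCTC
pos 15: ACC -> L; peptide=DCTCL
pos 18: CAC -> Q; peptide=DCTCLQ
pos 21: GCC -> R; peptide=DCTCLQR
pos 24: GAC -> H; peptide=DCTCLQRH
pos 27: UGA -> STOP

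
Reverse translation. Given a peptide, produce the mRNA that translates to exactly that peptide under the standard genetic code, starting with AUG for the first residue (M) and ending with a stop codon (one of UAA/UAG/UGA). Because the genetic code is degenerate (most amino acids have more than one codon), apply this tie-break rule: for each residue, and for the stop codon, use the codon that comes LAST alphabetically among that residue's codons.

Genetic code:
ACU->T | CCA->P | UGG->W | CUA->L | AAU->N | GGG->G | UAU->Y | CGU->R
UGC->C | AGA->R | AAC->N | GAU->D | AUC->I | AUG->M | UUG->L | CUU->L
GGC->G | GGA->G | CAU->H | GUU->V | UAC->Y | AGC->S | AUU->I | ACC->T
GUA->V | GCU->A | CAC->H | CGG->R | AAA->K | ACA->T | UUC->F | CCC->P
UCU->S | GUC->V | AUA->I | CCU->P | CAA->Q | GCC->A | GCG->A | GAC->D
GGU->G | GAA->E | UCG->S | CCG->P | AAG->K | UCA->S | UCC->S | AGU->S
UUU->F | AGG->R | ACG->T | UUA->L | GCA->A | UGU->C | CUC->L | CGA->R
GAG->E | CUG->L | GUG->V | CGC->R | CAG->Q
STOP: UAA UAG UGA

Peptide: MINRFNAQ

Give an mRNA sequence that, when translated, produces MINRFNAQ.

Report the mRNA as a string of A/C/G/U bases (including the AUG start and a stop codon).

residue 1: M -> AUG (start codon)
residue 2: I codons sorted = AUA,AUC,AUU -> pick last = AUU
residue 3: N codons sorted = AAC,AAU -> pick last = AAU
residue 4: R codons sorted = AGA,AGG,CGA,CGC,CGG,CGU -> pick last = CGU
residue 5: F codons sorted = UUC,UUU -> pick last = UUU
residue 6: N codons sorted = AAC,AAU -> pick last = AAU
residue 7: A codons sorted = GCA,GCC,GCG,GCU -> pick last = GCU
residue 8: Q codons sorted = CAA,CAG -> pick last = CAG
terminator: stop codons sorted = UAA,UAG,UGA -> pick last = UGA

Answer: mRNA: AUGAUUAAUCGUUUUAAUGCUCAGUGA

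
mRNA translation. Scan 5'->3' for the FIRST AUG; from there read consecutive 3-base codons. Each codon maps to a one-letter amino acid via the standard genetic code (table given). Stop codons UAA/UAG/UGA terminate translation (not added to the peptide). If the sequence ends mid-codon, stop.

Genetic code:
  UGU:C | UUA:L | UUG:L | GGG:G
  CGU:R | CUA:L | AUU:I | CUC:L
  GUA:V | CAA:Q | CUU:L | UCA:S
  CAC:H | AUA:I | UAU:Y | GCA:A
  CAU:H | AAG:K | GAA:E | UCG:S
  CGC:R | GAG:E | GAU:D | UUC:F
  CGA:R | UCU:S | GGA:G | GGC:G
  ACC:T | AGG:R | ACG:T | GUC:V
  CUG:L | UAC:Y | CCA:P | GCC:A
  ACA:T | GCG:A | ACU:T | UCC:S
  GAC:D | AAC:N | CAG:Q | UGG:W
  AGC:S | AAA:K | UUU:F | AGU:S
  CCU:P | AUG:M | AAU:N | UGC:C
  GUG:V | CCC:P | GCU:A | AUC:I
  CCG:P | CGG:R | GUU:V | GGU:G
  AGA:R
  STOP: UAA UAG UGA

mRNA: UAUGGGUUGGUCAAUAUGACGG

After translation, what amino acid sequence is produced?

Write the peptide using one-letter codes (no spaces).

Answer: MGWSI

Derivation:
start AUG at pos 1
pos 1: AUG -> M; peptide=M
pos 4: GGU -> G; peptide=MG
pos 7: UGG -> W; peptide=MGW
pos 10: UCA -> S; peptide=MGWS
pos 13: AUA -> I; peptide=MGWSI
pos 16: UGA -> STOP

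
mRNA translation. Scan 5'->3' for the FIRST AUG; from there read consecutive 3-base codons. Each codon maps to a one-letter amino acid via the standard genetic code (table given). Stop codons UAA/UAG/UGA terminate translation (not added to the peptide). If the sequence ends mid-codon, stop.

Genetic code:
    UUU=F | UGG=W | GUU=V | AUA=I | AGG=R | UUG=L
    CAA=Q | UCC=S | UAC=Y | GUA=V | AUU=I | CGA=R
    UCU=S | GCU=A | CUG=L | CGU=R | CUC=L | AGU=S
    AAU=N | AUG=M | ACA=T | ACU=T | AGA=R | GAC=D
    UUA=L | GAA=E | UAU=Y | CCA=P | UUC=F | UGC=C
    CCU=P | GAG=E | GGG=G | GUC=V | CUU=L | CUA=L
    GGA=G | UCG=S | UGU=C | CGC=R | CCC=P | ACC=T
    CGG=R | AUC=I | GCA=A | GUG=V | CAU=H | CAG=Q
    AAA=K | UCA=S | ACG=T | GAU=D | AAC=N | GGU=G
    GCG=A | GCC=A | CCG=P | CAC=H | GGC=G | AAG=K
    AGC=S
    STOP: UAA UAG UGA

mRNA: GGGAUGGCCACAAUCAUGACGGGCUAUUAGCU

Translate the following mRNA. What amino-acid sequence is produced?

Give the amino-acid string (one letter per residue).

start AUG at pos 3
pos 3: AUG -> M; peptide=M
pos 6: GCC -> A; peptide=MA
pos 9: ACA -> T; peptide=MAT
pos 12: AUC -> I; peptide=MATI
pos 15: AUG -> M; peptide=MATIM
pos 18: ACG -> T; peptide=MATIMT
pos 21: GGC -> G; peptide=MATIMTG
pos 24: UAU -> Y; peptide=MATIMTGY
pos 27: UAG -> STOP

Answer: MATIMTGY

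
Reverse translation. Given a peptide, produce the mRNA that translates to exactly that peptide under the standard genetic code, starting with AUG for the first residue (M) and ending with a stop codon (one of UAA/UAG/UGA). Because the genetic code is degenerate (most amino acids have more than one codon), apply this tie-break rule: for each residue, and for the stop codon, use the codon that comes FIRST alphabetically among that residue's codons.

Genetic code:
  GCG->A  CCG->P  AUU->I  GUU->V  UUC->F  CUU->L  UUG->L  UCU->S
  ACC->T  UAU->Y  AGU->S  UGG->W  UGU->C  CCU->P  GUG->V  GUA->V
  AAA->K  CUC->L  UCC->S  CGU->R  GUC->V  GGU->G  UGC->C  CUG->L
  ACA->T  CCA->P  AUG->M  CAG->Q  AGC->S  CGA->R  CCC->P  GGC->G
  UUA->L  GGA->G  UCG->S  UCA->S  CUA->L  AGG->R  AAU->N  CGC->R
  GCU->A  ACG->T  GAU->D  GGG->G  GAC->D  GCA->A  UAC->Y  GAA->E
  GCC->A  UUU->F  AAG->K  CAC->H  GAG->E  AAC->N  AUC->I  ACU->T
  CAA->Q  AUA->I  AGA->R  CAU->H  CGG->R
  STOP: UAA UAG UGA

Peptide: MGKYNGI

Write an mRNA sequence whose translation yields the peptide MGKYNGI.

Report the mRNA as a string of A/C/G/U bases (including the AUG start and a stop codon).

Answer: mRNA: AUGGGAAAAUACAACGGAAUAUAA

Derivation:
residue 1: M -> AUG (start codon)
residue 2: G codons sorted = GGA,GGC,GGG,GGU -> pick first = GGA
residue 3: K codons sorted = AAA,AAG -> pick first = AAA
residue 4: Y codons sorted = UAC,UAU -> pick first = UAC
residue 5: N codons sorted = AAC,AAU -> pick first = AAC
residue 6: G codons sorted = GGA,GGC,GGG,GGU -> pick first = GGA
residue 7: I codons sorted = AUA,AUC,AUU -> pick first = AUA
terminator: stop codons sorted = UAA,UAG,UGA -> pick first = UAA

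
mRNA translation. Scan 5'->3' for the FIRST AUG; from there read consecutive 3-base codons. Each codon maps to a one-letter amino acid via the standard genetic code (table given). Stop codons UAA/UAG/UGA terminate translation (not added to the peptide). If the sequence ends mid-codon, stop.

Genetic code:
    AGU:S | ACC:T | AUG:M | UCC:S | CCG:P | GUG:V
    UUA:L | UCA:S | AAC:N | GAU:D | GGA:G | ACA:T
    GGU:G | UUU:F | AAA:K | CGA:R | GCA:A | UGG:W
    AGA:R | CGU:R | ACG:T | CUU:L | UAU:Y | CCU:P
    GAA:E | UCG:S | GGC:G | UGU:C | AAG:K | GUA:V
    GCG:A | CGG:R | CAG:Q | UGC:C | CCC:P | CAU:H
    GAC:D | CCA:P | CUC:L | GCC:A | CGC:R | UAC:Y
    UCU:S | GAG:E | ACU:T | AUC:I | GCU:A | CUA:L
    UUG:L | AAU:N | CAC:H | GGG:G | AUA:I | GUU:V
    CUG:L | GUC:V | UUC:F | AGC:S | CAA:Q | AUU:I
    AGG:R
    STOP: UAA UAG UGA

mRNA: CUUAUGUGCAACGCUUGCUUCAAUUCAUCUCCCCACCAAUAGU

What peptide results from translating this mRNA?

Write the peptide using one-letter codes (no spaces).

start AUG at pos 3
pos 3: AUG -> M; peptide=M
pos 6: UGC -> C; peptide=MC
pos 9: AAC -> N; peptide=MCN
pos 12: GCU -> A; peptide=MCNA
pos 15: UGC -> C; peptide=MCNAC
pos 18: UUC -> F; peptide=MCNACF
pos 21: AAU -> N; peptide=MCNACFN
pos 24: UCA -> S; peptide=MCNACFNS
pos 27: UCU -> S; peptide=MCNACFNSS
pos 30: CCC -> P; peptide=MCNACFNSSP
pos 33: CAC -> H; peptide=MCNACFNSSPH
pos 36: CAA -> Q; peptide=MCNACFNSSPHQ
pos 39: UAG -> STOP

Answer: MCNACFNSSPHQ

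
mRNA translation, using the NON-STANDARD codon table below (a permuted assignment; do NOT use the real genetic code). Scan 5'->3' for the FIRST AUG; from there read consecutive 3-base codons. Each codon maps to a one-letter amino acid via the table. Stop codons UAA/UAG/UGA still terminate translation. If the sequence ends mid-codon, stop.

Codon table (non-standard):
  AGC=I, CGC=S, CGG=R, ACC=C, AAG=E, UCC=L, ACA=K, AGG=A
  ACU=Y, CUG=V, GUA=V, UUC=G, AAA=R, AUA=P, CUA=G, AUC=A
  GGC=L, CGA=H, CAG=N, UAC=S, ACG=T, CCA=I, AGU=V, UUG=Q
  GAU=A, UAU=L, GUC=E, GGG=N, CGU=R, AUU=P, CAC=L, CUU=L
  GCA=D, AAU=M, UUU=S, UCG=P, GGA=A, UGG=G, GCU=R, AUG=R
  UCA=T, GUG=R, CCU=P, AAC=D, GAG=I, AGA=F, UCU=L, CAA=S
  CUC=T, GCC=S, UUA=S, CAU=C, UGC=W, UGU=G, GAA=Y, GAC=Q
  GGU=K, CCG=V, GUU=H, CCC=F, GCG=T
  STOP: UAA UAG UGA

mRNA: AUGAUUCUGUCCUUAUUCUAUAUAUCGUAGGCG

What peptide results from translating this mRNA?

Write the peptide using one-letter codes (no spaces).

Answer: RPVLSGLPP

Derivation:
start AUG at pos 0
pos 0: AUG -> R; peptide=R
pos 3: AUU -> P; peptide=RP
pos 6: CUG -> V; peptide=RPV
pos 9: UCC -> L; peptide=RPVL
pos 12: UUA -> S; peptide=RPVLS
pos 15: UUC -> G; peptide=RPVLSG
pos 18: UAU -> L; peptide=RPVLSGL
pos 21: AUA -> P; peptide=RPVLSGLP
pos 24: UCG -> P; peptide=RPVLSGLPP
pos 27: UAG -> STOP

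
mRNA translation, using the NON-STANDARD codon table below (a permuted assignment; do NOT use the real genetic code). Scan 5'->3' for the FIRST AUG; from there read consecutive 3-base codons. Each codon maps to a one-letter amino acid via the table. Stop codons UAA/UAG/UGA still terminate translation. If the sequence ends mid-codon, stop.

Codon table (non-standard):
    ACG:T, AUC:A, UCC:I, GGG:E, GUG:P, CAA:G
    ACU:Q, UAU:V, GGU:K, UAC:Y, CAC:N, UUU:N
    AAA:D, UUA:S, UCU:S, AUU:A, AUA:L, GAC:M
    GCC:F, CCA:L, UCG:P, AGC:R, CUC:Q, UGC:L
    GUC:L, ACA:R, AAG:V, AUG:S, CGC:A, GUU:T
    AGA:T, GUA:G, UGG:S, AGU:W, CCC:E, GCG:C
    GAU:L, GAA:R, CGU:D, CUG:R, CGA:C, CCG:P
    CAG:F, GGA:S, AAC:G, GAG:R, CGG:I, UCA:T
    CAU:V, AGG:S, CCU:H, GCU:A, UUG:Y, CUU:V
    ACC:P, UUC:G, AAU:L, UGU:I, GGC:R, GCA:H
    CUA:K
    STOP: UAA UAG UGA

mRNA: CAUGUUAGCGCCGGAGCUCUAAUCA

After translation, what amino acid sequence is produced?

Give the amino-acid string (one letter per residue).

start AUG at pos 1
pos 1: AUG -> S; peptide=S
pos 4: UUA -> S; peptide=SS
pos 7: GCG -> C; peptide=SSC
pos 10: CCG -> P; peptide=SSCP
pos 13: GAG -> R; peptide=SSCPR
pos 16: CUC -> Q; peptide=SSCPRQ
pos 19: UAA -> STOP

Answer: SSCPRQ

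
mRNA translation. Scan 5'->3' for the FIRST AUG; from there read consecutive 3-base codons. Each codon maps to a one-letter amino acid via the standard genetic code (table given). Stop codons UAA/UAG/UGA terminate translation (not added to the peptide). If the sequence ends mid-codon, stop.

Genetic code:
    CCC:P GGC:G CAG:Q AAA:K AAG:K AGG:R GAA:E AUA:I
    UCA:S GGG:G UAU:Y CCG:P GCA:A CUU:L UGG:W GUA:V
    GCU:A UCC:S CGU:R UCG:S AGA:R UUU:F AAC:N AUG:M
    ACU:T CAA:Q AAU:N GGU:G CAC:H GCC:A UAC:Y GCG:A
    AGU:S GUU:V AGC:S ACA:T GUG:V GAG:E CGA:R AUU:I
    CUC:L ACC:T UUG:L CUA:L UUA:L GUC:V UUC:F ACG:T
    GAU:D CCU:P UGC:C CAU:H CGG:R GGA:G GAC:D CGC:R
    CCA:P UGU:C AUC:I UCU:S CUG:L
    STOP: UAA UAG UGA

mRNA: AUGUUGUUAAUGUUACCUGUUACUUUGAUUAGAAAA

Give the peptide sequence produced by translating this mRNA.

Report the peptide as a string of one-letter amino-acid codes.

Answer: MLLMLPVTLIRK

Derivation:
start AUG at pos 0
pos 0: AUG -> M; peptide=M
pos 3: UUG -> L; peptide=ML
pos 6: UUA -> L; peptide=MLL
pos 9: AUG -> M; peptide=MLLM
pos 12: UUA -> L; peptide=MLLML
pos 15: CCU -> P; peptide=MLLMLP
pos 18: GUU -> V; peptide=MLLMLPV
pos 21: ACU -> T; peptide=MLLMLPVT
pos 24: UUG -> L; peptide=MLLMLPVTL
pos 27: AUU -> I; peptide=MLLMLPVTLI
pos 30: AGA -> R; peptide=MLLMLPVTLIR
pos 33: AAA -> K; peptide=MLLMLPVTLIRK
pos 36: only 0 nt remain (<3), stop (end of mRNA)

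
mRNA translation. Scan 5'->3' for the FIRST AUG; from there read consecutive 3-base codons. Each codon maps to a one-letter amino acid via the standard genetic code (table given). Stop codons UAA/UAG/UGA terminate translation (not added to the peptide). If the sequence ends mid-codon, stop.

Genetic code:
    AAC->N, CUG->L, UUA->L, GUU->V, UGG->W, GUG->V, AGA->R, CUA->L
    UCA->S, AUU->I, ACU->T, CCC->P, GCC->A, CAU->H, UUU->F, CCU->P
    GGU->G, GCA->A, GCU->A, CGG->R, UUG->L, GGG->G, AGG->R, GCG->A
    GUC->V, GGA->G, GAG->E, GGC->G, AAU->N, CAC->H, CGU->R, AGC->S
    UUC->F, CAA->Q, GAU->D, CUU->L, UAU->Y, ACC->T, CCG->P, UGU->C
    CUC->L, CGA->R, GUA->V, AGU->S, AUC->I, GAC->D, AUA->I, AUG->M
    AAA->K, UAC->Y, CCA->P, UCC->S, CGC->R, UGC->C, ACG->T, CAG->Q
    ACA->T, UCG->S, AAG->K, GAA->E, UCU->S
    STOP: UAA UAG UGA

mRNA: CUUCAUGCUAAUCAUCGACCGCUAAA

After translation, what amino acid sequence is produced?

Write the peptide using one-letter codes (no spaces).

Answer: MLIIDR

Derivation:
start AUG at pos 4
pos 4: AUG -> M; peptide=M
pos 7: CUA -> L; peptide=ML
pos 10: AUC -> I; peptide=MLI
pos 13: AUC -> I; peptide=MLII
pos 16: GAC -> D; peptide=MLIID
pos 19: CGC -> R; peptide=MLIIDR
pos 22: UAA -> STOP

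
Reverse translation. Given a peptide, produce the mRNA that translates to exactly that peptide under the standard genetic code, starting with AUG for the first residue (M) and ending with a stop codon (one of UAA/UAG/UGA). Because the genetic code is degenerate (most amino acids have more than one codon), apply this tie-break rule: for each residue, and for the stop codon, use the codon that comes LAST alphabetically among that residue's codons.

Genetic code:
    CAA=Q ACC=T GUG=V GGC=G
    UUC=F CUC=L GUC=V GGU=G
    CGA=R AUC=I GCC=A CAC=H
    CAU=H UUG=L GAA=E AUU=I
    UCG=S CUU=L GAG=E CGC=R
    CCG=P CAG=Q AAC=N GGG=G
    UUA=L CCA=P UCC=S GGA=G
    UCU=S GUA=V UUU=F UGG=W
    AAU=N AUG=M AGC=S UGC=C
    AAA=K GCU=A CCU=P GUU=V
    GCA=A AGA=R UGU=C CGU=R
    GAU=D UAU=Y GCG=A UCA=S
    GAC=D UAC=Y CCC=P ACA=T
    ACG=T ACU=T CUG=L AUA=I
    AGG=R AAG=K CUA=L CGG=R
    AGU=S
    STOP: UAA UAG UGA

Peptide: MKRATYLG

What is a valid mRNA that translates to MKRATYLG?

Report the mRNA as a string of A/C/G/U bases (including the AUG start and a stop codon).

residue 1: M -> AUG (start codon)
residue 2: K codons sorted = AAA,AAG -> pick last = AAG
residue 3: R codons sorted = AGA,AGG,CGA,CGC,CGG,CGU -> pick last = CGU
residue 4: A codons sorted = GCA,GCC,GCG,GCU -> pick last = GCU
residue 5: T codons sorted = ACA,ACC,ACG,ACU -> pick last = ACU
residue 6: Y codons sorted = UAC,UAU -> pick last = UAU
residue 7: L codons sorted = CUA,CUC,CUG,CUU,UUA,UUG -> pick last = UUG
residue 8: G codons sorted = GGA,GGC,GGG,GGU -> pick last = GGU
terminator: stop codons sorted = UAA,UAG,UGA -> pick last = UGA

Answer: mRNA: AUGAAGCGUGCUACUUAUUUGGGUUGA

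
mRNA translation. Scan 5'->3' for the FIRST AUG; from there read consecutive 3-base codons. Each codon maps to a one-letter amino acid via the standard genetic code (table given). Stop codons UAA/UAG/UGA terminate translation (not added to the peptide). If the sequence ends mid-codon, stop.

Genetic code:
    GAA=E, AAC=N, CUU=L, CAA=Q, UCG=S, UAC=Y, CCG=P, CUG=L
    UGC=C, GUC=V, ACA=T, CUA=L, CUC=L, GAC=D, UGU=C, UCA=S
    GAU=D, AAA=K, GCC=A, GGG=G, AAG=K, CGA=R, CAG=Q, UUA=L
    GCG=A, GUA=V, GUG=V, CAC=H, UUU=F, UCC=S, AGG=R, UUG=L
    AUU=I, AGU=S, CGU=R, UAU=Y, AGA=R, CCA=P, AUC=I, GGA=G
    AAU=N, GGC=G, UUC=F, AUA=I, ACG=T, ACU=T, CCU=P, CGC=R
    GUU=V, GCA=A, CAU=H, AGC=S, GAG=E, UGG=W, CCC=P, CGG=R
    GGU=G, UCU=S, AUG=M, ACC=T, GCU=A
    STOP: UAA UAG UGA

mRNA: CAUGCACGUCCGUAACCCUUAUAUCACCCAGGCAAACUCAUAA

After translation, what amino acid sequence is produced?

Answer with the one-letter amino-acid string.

Answer: MHVRNPYITQANS

Derivation:
start AUG at pos 1
pos 1: AUG -> M; peptide=M
pos 4: CAC -> H; peptide=MH
pos 7: GUC -> V; peptide=MHV
pos 10: CGU -> R; peptide=MHVR
pos 13: AAC -> N; peptide=MHVRN
pos 16: CCU -> P; peptide=MHVRNP
pos 19: UAU -> Y; peptide=MHVRNPY
pos 22: AUC -> I; peptide=MHVRNPYI
pos 25: ACC -> T; peptide=MHVRNPYIT
pos 28: CAG -> Q; peptide=MHVRNPYITQ
pos 31: GCA -> A; peptide=MHVRNPYITQA
pos 34: AAC -> N; peptide=MHVRNPYITQAN
pos 37: UCA -> S; peptide=MHVRNPYITQANS
pos 40: UAA -> STOP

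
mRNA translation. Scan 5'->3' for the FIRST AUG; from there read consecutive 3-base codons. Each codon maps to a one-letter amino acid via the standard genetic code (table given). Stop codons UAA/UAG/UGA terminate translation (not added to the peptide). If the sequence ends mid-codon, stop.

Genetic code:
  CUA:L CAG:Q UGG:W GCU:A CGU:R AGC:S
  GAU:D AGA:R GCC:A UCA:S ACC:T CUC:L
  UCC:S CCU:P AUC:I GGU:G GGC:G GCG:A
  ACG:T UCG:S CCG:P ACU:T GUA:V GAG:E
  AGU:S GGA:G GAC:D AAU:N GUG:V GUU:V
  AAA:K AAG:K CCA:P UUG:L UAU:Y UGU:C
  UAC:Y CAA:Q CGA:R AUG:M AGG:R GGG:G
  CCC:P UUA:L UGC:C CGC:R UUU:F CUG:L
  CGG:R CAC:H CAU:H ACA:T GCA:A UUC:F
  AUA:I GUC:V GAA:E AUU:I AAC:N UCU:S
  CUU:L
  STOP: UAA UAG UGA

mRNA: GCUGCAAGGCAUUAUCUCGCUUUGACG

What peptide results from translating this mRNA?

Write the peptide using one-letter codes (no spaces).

no AUG start codon found

Answer: (empty: no AUG start codon)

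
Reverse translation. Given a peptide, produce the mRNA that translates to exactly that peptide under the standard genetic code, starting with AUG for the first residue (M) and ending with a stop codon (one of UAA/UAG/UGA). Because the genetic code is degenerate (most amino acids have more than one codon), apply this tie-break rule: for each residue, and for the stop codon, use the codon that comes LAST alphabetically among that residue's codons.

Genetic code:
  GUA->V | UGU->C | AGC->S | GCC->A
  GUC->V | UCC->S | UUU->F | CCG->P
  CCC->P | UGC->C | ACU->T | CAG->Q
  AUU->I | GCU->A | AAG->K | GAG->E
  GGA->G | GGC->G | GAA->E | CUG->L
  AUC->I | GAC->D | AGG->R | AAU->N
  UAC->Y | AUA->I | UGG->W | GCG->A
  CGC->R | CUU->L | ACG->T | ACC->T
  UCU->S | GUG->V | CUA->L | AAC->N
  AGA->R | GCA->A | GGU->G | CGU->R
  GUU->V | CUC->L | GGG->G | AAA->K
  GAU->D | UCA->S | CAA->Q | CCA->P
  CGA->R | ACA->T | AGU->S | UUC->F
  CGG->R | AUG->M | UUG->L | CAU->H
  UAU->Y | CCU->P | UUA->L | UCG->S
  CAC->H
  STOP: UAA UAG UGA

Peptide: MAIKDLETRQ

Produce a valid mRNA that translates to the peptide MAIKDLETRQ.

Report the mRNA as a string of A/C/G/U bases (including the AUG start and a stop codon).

Answer: mRNA: AUGGCUAUUAAGGAUUUGGAGACUCGUCAGUGA

Derivation:
residue 1: M -> AUG (start codon)
residue 2: A codons sorted = GCA,GCC,GCG,GCU -> pick last = GCU
residue 3: I codons sorted = AUA,AUC,AUU -> pick last = AUU
residue 4: K codons sorted = AAA,AAG -> pick last = AAG
residue 5: D codons sorted = GAC,GAU -> pick last = GAU
residue 6: L codons sorted = CUA,CUC,CUG,CUU,UUA,UUG -> pick last = UUG
residue 7: E codons sorted = GAA,GAG -> pick last = GAG
residue 8: T codons sorted = ACA,ACC,ACG,ACU -> pick last = ACU
residue 9: R codons sorted = AGA,AGG,CGA,CGC,CGG,CGU -> pick last = CGU
residue 10: Q codons sorted = CAA,CAG -> pick last = CAG
terminator: stop codons sorted = UAA,UAG,UGA -> pick last = UGA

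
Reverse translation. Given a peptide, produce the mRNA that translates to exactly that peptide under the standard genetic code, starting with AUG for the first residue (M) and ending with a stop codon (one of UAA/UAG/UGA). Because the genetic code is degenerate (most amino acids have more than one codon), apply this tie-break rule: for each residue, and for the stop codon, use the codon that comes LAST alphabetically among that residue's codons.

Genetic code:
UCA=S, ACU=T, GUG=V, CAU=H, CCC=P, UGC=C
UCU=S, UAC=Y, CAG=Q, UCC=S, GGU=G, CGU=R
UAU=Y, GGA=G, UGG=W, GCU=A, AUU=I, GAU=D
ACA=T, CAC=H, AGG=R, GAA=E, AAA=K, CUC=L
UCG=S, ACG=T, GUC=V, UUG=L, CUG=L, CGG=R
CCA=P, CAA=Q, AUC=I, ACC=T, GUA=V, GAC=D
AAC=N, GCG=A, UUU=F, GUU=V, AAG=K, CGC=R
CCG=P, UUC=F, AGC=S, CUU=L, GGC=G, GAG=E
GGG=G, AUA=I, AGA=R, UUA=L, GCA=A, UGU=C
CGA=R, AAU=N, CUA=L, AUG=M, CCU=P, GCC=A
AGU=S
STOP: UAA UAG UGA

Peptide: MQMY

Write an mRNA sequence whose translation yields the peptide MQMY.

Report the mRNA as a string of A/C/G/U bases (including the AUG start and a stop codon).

residue 1: M -> AUG (start codon)
residue 2: Q codons sorted = CAA,CAG -> pick last = CAG
residue 3: M -> AUG (only codon)
residue 4: Y codons sorted = UAC,UAU -> pick last = UAU
terminator: stop codons sorted = UAA,UAG,UGA -> pick last = UGA

Answer: mRNA: AUGCAGAUGUAUUGA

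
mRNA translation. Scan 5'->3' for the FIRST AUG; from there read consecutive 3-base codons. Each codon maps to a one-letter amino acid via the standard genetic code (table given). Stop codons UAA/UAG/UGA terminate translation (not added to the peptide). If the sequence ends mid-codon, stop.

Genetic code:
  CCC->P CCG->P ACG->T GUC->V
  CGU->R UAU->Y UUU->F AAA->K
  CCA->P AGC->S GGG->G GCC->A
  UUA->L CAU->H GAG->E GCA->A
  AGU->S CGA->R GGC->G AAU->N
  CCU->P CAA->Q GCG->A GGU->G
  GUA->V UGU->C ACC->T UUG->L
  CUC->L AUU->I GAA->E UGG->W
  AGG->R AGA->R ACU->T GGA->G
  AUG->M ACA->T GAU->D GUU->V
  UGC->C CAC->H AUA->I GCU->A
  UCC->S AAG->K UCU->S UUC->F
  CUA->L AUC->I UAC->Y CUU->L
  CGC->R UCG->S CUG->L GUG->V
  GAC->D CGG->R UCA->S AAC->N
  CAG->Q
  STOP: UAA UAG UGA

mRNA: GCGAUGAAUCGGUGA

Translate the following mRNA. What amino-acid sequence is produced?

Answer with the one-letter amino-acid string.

Answer: MNR

Derivation:
start AUG at pos 3
pos 3: AUG -> M; peptide=M
pos 6: AAU -> N; peptide=MN
pos 9: CGG -> R; peptide=MNR
pos 12: UGA -> STOP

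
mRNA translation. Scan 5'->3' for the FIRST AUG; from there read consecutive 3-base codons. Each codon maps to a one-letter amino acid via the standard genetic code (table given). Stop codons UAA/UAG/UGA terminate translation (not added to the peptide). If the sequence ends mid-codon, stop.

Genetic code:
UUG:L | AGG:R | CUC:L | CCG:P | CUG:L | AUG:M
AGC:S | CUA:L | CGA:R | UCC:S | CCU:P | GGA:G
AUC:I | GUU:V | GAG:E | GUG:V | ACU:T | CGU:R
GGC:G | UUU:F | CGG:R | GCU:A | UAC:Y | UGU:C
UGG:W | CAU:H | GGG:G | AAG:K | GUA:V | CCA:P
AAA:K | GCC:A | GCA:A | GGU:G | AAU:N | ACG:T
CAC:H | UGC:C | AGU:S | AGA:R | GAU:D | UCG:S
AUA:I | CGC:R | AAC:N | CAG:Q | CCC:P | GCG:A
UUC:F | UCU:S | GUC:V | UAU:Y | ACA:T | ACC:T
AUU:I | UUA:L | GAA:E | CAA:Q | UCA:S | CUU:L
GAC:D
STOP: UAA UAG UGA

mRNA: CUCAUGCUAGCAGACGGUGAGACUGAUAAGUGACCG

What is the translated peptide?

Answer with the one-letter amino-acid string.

start AUG at pos 3
pos 3: AUG -> M; peptide=M
pos 6: CUA -> L; peptide=ML
pos 9: GCA -> A; peptide=MLA
pos 12: GAC -> D; peptide=MLAD
pos 15: GGU -> G; peptide=MLADG
pos 18: GAG -> E; peptide=MLADGE
pos 21: ACU -> T; peptide=MLADGET
pos 24: GAU -> D; peptide=MLADGETD
pos 27: AAG -> K; peptide=MLADGETDK
pos 30: UGA -> STOP

Answer: MLADGETDK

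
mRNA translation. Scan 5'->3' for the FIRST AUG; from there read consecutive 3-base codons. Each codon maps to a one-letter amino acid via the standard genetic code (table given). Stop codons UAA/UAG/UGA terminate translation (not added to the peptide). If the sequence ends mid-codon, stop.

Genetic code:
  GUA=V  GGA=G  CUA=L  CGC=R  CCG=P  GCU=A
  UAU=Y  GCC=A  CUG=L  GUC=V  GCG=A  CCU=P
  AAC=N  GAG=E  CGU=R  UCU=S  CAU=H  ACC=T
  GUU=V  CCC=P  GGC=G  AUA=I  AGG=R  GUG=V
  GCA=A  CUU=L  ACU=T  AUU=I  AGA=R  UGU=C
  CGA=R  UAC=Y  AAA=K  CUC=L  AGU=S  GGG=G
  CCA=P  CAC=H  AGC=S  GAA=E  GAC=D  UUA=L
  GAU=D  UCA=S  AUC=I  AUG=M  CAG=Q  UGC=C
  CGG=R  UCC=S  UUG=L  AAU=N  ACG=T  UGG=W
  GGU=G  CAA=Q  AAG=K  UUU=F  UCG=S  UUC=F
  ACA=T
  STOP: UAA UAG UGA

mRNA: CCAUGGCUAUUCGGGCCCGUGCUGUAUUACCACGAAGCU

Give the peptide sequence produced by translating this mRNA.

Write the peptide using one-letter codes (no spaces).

Answer: MAIRARAVLPRS

Derivation:
start AUG at pos 2
pos 2: AUG -> M; peptide=M
pos 5: GCU -> A; peptide=MA
pos 8: AUU -> I; peptide=MAI
pos 11: CGG -> R; peptide=MAIR
pos 14: GCC -> A; peptide=MAIRA
pos 17: CGU -> R; peptide=MAIRAR
pos 20: GCU -> A; peptide=MAIRARA
pos 23: GUA -> V; peptide=MAIRARAV
pos 26: UUA -> L; peptide=MAIRARAVL
pos 29: CCA -> P; peptide=MAIRARAVLP
pos 32: CGA -> R; peptide=MAIRARAVLPR
pos 35: AGC -> S; peptide=MAIRARAVLPRS
pos 38: only 1 nt remain (<3), stop (end of mRNA)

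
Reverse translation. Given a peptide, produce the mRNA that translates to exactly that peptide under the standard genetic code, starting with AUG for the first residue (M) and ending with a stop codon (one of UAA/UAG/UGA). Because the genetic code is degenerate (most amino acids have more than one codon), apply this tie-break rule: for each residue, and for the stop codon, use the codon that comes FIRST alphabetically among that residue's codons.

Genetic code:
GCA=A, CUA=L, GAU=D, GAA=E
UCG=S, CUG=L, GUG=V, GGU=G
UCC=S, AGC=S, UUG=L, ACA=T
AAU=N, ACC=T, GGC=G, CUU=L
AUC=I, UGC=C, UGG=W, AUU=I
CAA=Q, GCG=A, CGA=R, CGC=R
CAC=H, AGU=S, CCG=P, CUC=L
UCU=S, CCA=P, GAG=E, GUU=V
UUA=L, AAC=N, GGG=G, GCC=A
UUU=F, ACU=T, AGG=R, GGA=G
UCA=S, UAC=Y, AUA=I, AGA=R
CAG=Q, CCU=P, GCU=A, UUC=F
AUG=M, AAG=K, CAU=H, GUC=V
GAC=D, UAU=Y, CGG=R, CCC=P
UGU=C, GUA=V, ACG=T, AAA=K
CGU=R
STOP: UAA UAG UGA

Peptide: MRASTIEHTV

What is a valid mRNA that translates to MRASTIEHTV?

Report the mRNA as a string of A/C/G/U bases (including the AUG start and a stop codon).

residue 1: M -> AUG (start codon)
residue 2: R codons sorted = AGA,AGG,CGA,CGC,CGG,CGU -> pick first = AGA
residue 3: A codons sorted = GCA,GCC,GCG,GCU -> pick first = GCA
residue 4: S codons sorted = AGC,AGU,UCA,UCC,UCG,UCU -> pick first = AGC
residue 5: T codons sorted = ACA,ACC,ACG,ACU -> pick first = ACA
residue 6: I codons sorted = AUA,AUC,AUU -> pick first = AUA
residue 7: E codons sorted = GAA,GAG -> pick first = GAA
residue 8: H codons sorted = CAC,CAU -> pick first = CAC
residue 9: T codons sorted = ACA,ACC,ACG,ACU -> pick first = ACA
residue 10: V codons sorted = GUA,GUC,GUG,GUU -> pick first = GUA
terminator: stop codons sorted = UAA,UAG,UGA -> pick first = UAA

Answer: mRNA: AUGAGAGCAAGCACAAUAGAACACACAGUAUAA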